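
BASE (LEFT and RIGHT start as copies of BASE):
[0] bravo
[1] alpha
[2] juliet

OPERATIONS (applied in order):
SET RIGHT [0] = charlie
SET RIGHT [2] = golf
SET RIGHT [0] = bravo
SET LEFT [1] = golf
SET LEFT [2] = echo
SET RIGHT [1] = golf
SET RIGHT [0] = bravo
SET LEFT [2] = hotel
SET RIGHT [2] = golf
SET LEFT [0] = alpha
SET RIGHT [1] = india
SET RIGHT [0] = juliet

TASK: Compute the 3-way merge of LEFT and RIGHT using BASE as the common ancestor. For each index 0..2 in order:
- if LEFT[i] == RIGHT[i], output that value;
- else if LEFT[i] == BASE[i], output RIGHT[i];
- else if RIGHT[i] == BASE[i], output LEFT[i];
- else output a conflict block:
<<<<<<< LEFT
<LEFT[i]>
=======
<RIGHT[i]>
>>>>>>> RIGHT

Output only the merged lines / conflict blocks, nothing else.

Answer: <<<<<<< LEFT
alpha
=======
juliet
>>>>>>> RIGHT
<<<<<<< LEFT
golf
=======
india
>>>>>>> RIGHT
<<<<<<< LEFT
hotel
=======
golf
>>>>>>> RIGHT

Derivation:
Final LEFT:  [alpha, golf, hotel]
Final RIGHT: [juliet, india, golf]
i=0: BASE=bravo L=alpha R=juliet all differ -> CONFLICT
i=1: BASE=alpha L=golf R=india all differ -> CONFLICT
i=2: BASE=juliet L=hotel R=golf all differ -> CONFLICT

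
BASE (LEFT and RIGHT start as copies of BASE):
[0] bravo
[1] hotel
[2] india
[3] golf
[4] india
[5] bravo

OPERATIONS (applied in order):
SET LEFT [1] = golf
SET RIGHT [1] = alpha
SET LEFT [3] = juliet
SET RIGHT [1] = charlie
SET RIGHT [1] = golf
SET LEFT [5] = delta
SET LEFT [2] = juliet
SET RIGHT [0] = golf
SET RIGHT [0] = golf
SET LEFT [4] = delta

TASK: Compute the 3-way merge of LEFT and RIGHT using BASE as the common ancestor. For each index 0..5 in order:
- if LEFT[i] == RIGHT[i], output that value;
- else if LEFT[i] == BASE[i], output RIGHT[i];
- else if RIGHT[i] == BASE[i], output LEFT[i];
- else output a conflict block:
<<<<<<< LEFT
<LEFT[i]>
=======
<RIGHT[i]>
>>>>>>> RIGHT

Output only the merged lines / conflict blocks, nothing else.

Final LEFT:  [bravo, golf, juliet, juliet, delta, delta]
Final RIGHT: [golf, golf, india, golf, india, bravo]
i=0: L=bravo=BASE, R=golf -> take RIGHT -> golf
i=1: L=golf R=golf -> agree -> golf
i=2: L=juliet, R=india=BASE -> take LEFT -> juliet
i=3: L=juliet, R=golf=BASE -> take LEFT -> juliet
i=4: L=delta, R=india=BASE -> take LEFT -> delta
i=5: L=delta, R=bravo=BASE -> take LEFT -> delta

Answer: golf
golf
juliet
juliet
delta
delta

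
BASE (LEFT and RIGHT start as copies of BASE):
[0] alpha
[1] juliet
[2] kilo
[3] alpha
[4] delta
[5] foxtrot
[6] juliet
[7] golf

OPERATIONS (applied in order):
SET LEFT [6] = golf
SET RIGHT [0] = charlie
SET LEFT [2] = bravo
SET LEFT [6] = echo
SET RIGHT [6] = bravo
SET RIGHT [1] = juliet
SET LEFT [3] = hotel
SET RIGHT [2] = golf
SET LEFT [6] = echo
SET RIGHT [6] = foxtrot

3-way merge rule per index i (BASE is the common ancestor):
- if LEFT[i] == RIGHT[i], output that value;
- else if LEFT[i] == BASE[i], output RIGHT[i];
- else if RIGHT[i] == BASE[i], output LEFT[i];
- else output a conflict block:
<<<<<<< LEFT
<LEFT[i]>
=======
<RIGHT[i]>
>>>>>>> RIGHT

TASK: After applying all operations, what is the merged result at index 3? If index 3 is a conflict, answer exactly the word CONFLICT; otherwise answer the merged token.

Final LEFT:  [alpha, juliet, bravo, hotel, delta, foxtrot, echo, golf]
Final RIGHT: [charlie, juliet, golf, alpha, delta, foxtrot, foxtrot, golf]
i=0: L=alpha=BASE, R=charlie -> take RIGHT -> charlie
i=1: L=juliet R=juliet -> agree -> juliet
i=2: BASE=kilo L=bravo R=golf all differ -> CONFLICT
i=3: L=hotel, R=alpha=BASE -> take LEFT -> hotel
i=4: L=delta R=delta -> agree -> delta
i=5: L=foxtrot R=foxtrot -> agree -> foxtrot
i=6: BASE=juliet L=echo R=foxtrot all differ -> CONFLICT
i=7: L=golf R=golf -> agree -> golf
Index 3 -> hotel

Answer: hotel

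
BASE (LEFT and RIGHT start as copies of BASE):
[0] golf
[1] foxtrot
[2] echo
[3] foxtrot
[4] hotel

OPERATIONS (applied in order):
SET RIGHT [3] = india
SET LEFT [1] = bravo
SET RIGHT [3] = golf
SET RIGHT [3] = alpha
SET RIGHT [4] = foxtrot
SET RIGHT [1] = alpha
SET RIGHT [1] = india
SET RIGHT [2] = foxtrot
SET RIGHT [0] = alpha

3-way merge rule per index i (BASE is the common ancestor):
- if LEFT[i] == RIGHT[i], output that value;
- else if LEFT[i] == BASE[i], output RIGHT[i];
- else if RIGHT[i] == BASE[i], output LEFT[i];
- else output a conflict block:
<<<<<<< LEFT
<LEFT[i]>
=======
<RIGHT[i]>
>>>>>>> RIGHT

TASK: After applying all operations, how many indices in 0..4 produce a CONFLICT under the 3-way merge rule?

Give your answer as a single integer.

Answer: 1

Derivation:
Final LEFT:  [golf, bravo, echo, foxtrot, hotel]
Final RIGHT: [alpha, india, foxtrot, alpha, foxtrot]
i=0: L=golf=BASE, R=alpha -> take RIGHT -> alpha
i=1: BASE=foxtrot L=bravo R=india all differ -> CONFLICT
i=2: L=echo=BASE, R=foxtrot -> take RIGHT -> foxtrot
i=3: L=foxtrot=BASE, R=alpha -> take RIGHT -> alpha
i=4: L=hotel=BASE, R=foxtrot -> take RIGHT -> foxtrot
Conflict count: 1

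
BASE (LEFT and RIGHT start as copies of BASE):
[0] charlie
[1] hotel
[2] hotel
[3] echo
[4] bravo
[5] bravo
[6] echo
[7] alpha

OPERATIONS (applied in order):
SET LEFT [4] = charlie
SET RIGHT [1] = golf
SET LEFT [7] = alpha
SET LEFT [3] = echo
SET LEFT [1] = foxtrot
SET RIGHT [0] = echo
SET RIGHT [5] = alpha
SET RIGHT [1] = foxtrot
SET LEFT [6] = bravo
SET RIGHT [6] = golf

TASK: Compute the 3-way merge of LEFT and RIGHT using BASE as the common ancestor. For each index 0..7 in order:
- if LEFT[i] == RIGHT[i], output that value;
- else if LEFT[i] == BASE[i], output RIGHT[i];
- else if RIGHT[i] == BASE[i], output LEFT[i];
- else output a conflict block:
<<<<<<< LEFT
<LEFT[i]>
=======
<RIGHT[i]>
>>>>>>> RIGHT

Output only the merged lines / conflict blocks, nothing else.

Answer: echo
foxtrot
hotel
echo
charlie
alpha
<<<<<<< LEFT
bravo
=======
golf
>>>>>>> RIGHT
alpha

Derivation:
Final LEFT:  [charlie, foxtrot, hotel, echo, charlie, bravo, bravo, alpha]
Final RIGHT: [echo, foxtrot, hotel, echo, bravo, alpha, golf, alpha]
i=0: L=charlie=BASE, R=echo -> take RIGHT -> echo
i=1: L=foxtrot R=foxtrot -> agree -> foxtrot
i=2: L=hotel R=hotel -> agree -> hotel
i=3: L=echo R=echo -> agree -> echo
i=4: L=charlie, R=bravo=BASE -> take LEFT -> charlie
i=5: L=bravo=BASE, R=alpha -> take RIGHT -> alpha
i=6: BASE=echo L=bravo R=golf all differ -> CONFLICT
i=7: L=alpha R=alpha -> agree -> alpha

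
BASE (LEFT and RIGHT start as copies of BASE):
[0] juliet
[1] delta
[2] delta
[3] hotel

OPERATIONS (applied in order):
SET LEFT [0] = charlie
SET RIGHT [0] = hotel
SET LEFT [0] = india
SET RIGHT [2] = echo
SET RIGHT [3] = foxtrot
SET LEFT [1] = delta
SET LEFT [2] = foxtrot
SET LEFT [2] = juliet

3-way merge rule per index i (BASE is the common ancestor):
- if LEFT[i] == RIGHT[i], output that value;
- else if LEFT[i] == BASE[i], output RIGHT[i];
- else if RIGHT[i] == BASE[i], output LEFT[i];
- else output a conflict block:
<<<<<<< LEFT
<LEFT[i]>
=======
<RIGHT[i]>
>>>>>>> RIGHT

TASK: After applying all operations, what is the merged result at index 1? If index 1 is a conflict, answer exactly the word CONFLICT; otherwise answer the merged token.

Final LEFT:  [india, delta, juliet, hotel]
Final RIGHT: [hotel, delta, echo, foxtrot]
i=0: BASE=juliet L=india R=hotel all differ -> CONFLICT
i=1: L=delta R=delta -> agree -> delta
i=2: BASE=delta L=juliet R=echo all differ -> CONFLICT
i=3: L=hotel=BASE, R=foxtrot -> take RIGHT -> foxtrot
Index 1 -> delta

Answer: delta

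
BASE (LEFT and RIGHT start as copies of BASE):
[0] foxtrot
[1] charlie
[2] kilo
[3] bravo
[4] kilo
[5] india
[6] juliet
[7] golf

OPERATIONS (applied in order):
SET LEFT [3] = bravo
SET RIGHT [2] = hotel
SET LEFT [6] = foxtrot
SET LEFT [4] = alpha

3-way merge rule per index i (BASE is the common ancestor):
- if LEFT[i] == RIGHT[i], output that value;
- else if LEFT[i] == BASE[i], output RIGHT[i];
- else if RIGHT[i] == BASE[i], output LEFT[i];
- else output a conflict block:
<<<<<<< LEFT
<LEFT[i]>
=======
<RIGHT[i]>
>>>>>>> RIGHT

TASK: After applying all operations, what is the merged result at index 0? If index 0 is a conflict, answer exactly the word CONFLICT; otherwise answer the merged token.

Final LEFT:  [foxtrot, charlie, kilo, bravo, alpha, india, foxtrot, golf]
Final RIGHT: [foxtrot, charlie, hotel, bravo, kilo, india, juliet, golf]
i=0: L=foxtrot R=foxtrot -> agree -> foxtrot
i=1: L=charlie R=charlie -> agree -> charlie
i=2: L=kilo=BASE, R=hotel -> take RIGHT -> hotel
i=3: L=bravo R=bravo -> agree -> bravo
i=4: L=alpha, R=kilo=BASE -> take LEFT -> alpha
i=5: L=india R=india -> agree -> india
i=6: L=foxtrot, R=juliet=BASE -> take LEFT -> foxtrot
i=7: L=golf R=golf -> agree -> golf
Index 0 -> foxtrot

Answer: foxtrot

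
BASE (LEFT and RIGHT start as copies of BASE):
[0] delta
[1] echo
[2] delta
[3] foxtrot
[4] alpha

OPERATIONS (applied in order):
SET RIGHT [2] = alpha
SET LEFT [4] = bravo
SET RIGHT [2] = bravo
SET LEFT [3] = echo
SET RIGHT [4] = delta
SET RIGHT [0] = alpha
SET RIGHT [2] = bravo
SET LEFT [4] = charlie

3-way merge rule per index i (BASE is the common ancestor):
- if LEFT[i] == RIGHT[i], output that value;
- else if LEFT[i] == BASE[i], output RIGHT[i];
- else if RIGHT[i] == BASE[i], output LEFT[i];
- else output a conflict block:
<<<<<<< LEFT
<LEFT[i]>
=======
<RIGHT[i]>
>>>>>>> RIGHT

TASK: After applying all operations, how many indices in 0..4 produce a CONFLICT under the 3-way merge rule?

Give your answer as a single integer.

Final LEFT:  [delta, echo, delta, echo, charlie]
Final RIGHT: [alpha, echo, bravo, foxtrot, delta]
i=0: L=delta=BASE, R=alpha -> take RIGHT -> alpha
i=1: L=echo R=echo -> agree -> echo
i=2: L=delta=BASE, R=bravo -> take RIGHT -> bravo
i=3: L=echo, R=foxtrot=BASE -> take LEFT -> echo
i=4: BASE=alpha L=charlie R=delta all differ -> CONFLICT
Conflict count: 1

Answer: 1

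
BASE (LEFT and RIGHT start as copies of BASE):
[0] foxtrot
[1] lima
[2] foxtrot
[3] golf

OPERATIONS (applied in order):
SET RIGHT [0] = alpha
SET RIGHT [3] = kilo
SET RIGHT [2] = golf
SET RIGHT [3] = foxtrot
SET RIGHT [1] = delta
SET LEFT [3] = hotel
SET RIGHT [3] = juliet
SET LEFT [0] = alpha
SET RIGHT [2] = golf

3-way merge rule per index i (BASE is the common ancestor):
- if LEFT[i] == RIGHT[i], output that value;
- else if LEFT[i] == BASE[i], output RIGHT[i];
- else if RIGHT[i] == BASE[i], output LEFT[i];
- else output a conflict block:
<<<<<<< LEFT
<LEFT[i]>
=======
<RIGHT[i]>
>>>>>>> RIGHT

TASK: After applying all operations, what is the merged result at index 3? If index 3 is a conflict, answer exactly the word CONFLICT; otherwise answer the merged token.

Final LEFT:  [alpha, lima, foxtrot, hotel]
Final RIGHT: [alpha, delta, golf, juliet]
i=0: L=alpha R=alpha -> agree -> alpha
i=1: L=lima=BASE, R=delta -> take RIGHT -> delta
i=2: L=foxtrot=BASE, R=golf -> take RIGHT -> golf
i=3: BASE=golf L=hotel R=juliet all differ -> CONFLICT
Index 3 -> CONFLICT

Answer: CONFLICT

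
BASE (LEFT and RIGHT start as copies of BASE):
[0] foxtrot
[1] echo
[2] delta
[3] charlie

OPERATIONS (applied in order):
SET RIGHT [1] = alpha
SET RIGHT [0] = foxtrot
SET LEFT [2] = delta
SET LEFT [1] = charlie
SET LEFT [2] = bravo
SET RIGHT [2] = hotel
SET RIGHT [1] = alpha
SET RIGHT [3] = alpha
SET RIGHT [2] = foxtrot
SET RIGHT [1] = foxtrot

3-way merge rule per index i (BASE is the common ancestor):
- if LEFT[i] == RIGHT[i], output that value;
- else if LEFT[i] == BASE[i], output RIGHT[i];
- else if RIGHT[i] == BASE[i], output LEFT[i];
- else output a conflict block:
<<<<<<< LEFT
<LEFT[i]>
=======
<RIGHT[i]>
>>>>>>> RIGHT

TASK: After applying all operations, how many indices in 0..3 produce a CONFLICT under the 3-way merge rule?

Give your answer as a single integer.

Answer: 2

Derivation:
Final LEFT:  [foxtrot, charlie, bravo, charlie]
Final RIGHT: [foxtrot, foxtrot, foxtrot, alpha]
i=0: L=foxtrot R=foxtrot -> agree -> foxtrot
i=1: BASE=echo L=charlie R=foxtrot all differ -> CONFLICT
i=2: BASE=delta L=bravo R=foxtrot all differ -> CONFLICT
i=3: L=charlie=BASE, R=alpha -> take RIGHT -> alpha
Conflict count: 2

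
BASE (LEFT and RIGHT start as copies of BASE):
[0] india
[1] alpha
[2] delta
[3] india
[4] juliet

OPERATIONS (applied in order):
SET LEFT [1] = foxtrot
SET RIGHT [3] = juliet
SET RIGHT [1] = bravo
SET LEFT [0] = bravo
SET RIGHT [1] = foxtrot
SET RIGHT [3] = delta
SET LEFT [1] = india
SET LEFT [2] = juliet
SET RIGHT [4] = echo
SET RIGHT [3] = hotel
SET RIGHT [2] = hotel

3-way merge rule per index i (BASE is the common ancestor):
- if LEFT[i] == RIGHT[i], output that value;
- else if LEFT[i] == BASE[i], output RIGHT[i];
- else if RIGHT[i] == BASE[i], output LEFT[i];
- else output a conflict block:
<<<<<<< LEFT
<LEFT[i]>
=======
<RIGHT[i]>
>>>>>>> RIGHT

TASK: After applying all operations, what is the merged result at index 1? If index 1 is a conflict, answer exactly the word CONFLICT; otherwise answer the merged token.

Final LEFT:  [bravo, india, juliet, india, juliet]
Final RIGHT: [india, foxtrot, hotel, hotel, echo]
i=0: L=bravo, R=india=BASE -> take LEFT -> bravo
i=1: BASE=alpha L=india R=foxtrot all differ -> CONFLICT
i=2: BASE=delta L=juliet R=hotel all differ -> CONFLICT
i=3: L=india=BASE, R=hotel -> take RIGHT -> hotel
i=4: L=juliet=BASE, R=echo -> take RIGHT -> echo
Index 1 -> CONFLICT

Answer: CONFLICT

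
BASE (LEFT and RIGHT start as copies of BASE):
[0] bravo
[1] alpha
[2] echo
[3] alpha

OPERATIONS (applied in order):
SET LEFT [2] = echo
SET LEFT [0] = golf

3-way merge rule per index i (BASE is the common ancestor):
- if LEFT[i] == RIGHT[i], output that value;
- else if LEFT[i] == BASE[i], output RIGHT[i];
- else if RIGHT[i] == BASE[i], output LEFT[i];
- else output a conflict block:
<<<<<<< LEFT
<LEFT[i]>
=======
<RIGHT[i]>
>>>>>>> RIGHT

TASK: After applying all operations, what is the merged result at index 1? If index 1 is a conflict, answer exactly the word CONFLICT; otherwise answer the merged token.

Final LEFT:  [golf, alpha, echo, alpha]
Final RIGHT: [bravo, alpha, echo, alpha]
i=0: L=golf, R=bravo=BASE -> take LEFT -> golf
i=1: L=alpha R=alpha -> agree -> alpha
i=2: L=echo R=echo -> agree -> echo
i=3: L=alpha R=alpha -> agree -> alpha
Index 1 -> alpha

Answer: alpha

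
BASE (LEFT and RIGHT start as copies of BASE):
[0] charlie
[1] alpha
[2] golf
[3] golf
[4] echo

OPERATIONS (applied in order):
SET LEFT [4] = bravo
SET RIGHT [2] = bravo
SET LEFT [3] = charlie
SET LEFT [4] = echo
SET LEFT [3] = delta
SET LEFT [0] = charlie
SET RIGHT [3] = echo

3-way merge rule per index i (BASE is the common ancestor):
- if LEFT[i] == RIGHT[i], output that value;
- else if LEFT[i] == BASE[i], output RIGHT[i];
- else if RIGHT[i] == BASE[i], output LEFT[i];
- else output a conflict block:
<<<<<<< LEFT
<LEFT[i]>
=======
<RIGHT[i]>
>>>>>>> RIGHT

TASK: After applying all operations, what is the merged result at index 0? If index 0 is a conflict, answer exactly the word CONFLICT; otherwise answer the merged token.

Final LEFT:  [charlie, alpha, golf, delta, echo]
Final RIGHT: [charlie, alpha, bravo, echo, echo]
i=0: L=charlie R=charlie -> agree -> charlie
i=1: L=alpha R=alpha -> agree -> alpha
i=2: L=golf=BASE, R=bravo -> take RIGHT -> bravo
i=3: BASE=golf L=delta R=echo all differ -> CONFLICT
i=4: L=echo R=echo -> agree -> echo
Index 0 -> charlie

Answer: charlie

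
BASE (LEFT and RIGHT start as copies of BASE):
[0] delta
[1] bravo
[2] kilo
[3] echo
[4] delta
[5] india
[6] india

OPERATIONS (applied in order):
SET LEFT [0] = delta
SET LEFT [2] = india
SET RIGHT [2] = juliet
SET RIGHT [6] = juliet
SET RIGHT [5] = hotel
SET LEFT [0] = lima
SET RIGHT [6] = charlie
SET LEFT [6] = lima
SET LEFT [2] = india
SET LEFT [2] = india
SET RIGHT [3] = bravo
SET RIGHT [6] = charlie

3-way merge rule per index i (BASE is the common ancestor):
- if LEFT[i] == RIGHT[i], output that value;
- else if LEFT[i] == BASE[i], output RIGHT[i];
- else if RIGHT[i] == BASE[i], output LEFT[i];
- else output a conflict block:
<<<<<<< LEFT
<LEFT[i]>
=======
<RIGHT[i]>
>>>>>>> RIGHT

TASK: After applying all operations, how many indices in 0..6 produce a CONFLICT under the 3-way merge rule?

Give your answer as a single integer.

Answer: 2

Derivation:
Final LEFT:  [lima, bravo, india, echo, delta, india, lima]
Final RIGHT: [delta, bravo, juliet, bravo, delta, hotel, charlie]
i=0: L=lima, R=delta=BASE -> take LEFT -> lima
i=1: L=bravo R=bravo -> agree -> bravo
i=2: BASE=kilo L=india R=juliet all differ -> CONFLICT
i=3: L=echo=BASE, R=bravo -> take RIGHT -> bravo
i=4: L=delta R=delta -> agree -> delta
i=5: L=india=BASE, R=hotel -> take RIGHT -> hotel
i=6: BASE=india L=lima R=charlie all differ -> CONFLICT
Conflict count: 2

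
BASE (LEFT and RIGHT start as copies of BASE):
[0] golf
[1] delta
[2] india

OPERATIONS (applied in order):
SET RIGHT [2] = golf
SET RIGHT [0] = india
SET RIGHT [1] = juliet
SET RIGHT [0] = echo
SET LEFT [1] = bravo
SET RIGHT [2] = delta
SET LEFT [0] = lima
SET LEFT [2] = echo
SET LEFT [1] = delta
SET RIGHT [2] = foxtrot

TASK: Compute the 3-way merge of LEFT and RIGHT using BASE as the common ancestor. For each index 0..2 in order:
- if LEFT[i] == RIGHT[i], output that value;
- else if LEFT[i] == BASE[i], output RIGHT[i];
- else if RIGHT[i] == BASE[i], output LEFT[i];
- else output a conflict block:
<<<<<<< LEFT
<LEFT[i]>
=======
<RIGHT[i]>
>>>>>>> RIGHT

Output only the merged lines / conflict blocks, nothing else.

Final LEFT:  [lima, delta, echo]
Final RIGHT: [echo, juliet, foxtrot]
i=0: BASE=golf L=lima R=echo all differ -> CONFLICT
i=1: L=delta=BASE, R=juliet -> take RIGHT -> juliet
i=2: BASE=india L=echo R=foxtrot all differ -> CONFLICT

Answer: <<<<<<< LEFT
lima
=======
echo
>>>>>>> RIGHT
juliet
<<<<<<< LEFT
echo
=======
foxtrot
>>>>>>> RIGHT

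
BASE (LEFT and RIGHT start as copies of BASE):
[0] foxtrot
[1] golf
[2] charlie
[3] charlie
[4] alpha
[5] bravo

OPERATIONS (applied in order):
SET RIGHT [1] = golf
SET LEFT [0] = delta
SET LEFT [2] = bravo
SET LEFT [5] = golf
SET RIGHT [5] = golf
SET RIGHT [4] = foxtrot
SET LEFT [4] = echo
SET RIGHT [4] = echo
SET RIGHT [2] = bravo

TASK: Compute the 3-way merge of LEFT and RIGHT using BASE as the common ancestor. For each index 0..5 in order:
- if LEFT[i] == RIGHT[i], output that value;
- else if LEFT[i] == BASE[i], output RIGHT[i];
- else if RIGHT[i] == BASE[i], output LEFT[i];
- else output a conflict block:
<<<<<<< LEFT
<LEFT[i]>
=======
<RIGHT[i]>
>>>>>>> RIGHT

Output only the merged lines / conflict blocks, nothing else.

Final LEFT:  [delta, golf, bravo, charlie, echo, golf]
Final RIGHT: [foxtrot, golf, bravo, charlie, echo, golf]
i=0: L=delta, R=foxtrot=BASE -> take LEFT -> delta
i=1: L=golf R=golf -> agree -> golf
i=2: L=bravo R=bravo -> agree -> bravo
i=3: L=charlie R=charlie -> agree -> charlie
i=4: L=echo R=echo -> agree -> echo
i=5: L=golf R=golf -> agree -> golf

Answer: delta
golf
bravo
charlie
echo
golf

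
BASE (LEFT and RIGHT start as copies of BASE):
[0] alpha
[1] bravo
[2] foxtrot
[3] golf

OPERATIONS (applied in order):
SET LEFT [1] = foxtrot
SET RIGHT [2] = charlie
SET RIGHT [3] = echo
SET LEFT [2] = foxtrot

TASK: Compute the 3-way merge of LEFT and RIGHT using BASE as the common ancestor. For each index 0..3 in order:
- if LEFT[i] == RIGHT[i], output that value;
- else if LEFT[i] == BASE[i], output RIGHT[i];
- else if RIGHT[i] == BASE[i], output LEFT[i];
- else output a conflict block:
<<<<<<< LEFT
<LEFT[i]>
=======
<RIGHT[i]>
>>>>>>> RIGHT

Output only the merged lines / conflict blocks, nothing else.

Final LEFT:  [alpha, foxtrot, foxtrot, golf]
Final RIGHT: [alpha, bravo, charlie, echo]
i=0: L=alpha R=alpha -> agree -> alpha
i=1: L=foxtrot, R=bravo=BASE -> take LEFT -> foxtrot
i=2: L=foxtrot=BASE, R=charlie -> take RIGHT -> charlie
i=3: L=golf=BASE, R=echo -> take RIGHT -> echo

Answer: alpha
foxtrot
charlie
echo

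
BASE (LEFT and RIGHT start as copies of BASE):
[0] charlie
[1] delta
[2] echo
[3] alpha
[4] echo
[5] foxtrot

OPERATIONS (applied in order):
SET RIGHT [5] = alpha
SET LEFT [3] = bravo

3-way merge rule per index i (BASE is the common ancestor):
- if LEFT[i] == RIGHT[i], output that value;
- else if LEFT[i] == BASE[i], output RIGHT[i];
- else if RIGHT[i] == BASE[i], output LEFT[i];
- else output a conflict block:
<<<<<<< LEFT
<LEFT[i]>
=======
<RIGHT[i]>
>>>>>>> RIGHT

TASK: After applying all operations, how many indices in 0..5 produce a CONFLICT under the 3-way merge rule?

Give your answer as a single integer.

Answer: 0

Derivation:
Final LEFT:  [charlie, delta, echo, bravo, echo, foxtrot]
Final RIGHT: [charlie, delta, echo, alpha, echo, alpha]
i=0: L=charlie R=charlie -> agree -> charlie
i=1: L=delta R=delta -> agree -> delta
i=2: L=echo R=echo -> agree -> echo
i=3: L=bravo, R=alpha=BASE -> take LEFT -> bravo
i=4: L=echo R=echo -> agree -> echo
i=5: L=foxtrot=BASE, R=alpha -> take RIGHT -> alpha
Conflict count: 0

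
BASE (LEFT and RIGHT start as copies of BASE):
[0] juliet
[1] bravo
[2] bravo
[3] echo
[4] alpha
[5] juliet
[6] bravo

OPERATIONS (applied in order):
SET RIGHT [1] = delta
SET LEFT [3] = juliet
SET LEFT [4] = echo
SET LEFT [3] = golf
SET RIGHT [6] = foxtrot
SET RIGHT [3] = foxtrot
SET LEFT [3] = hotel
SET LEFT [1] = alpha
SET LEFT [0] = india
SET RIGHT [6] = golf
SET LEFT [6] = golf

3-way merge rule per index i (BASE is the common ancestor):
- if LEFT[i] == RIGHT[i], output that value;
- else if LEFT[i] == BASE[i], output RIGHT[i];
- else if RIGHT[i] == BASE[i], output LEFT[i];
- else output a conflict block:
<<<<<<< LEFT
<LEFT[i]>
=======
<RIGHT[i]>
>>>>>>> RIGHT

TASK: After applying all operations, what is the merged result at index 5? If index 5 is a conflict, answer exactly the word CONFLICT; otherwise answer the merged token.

Answer: juliet

Derivation:
Final LEFT:  [india, alpha, bravo, hotel, echo, juliet, golf]
Final RIGHT: [juliet, delta, bravo, foxtrot, alpha, juliet, golf]
i=0: L=india, R=juliet=BASE -> take LEFT -> india
i=1: BASE=bravo L=alpha R=delta all differ -> CONFLICT
i=2: L=bravo R=bravo -> agree -> bravo
i=3: BASE=echo L=hotel R=foxtrot all differ -> CONFLICT
i=4: L=echo, R=alpha=BASE -> take LEFT -> echo
i=5: L=juliet R=juliet -> agree -> juliet
i=6: L=golf R=golf -> agree -> golf
Index 5 -> juliet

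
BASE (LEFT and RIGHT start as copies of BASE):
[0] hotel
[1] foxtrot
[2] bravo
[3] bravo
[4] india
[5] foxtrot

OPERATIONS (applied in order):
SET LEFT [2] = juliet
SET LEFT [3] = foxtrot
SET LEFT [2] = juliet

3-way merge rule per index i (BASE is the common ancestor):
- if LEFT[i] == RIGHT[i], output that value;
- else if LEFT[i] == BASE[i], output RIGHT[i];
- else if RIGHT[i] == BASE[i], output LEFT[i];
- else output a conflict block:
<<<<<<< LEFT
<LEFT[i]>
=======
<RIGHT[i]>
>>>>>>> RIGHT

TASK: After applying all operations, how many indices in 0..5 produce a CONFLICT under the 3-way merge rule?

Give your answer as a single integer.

Final LEFT:  [hotel, foxtrot, juliet, foxtrot, india, foxtrot]
Final RIGHT: [hotel, foxtrot, bravo, bravo, india, foxtrot]
i=0: L=hotel R=hotel -> agree -> hotel
i=1: L=foxtrot R=foxtrot -> agree -> foxtrot
i=2: L=juliet, R=bravo=BASE -> take LEFT -> juliet
i=3: L=foxtrot, R=bravo=BASE -> take LEFT -> foxtrot
i=4: L=india R=india -> agree -> india
i=5: L=foxtrot R=foxtrot -> agree -> foxtrot
Conflict count: 0

Answer: 0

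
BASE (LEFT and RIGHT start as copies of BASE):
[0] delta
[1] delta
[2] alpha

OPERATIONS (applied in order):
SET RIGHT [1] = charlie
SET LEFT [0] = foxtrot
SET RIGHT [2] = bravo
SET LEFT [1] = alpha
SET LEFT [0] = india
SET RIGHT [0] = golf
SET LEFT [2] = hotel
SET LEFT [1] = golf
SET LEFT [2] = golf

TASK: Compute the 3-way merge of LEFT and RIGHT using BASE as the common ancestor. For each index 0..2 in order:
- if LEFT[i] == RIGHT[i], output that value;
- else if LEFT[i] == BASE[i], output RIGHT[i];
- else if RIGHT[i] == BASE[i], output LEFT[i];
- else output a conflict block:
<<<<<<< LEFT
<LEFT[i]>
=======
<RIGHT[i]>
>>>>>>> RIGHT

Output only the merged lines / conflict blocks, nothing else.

Final LEFT:  [india, golf, golf]
Final RIGHT: [golf, charlie, bravo]
i=0: BASE=delta L=india R=golf all differ -> CONFLICT
i=1: BASE=delta L=golf R=charlie all differ -> CONFLICT
i=2: BASE=alpha L=golf R=bravo all differ -> CONFLICT

Answer: <<<<<<< LEFT
india
=======
golf
>>>>>>> RIGHT
<<<<<<< LEFT
golf
=======
charlie
>>>>>>> RIGHT
<<<<<<< LEFT
golf
=======
bravo
>>>>>>> RIGHT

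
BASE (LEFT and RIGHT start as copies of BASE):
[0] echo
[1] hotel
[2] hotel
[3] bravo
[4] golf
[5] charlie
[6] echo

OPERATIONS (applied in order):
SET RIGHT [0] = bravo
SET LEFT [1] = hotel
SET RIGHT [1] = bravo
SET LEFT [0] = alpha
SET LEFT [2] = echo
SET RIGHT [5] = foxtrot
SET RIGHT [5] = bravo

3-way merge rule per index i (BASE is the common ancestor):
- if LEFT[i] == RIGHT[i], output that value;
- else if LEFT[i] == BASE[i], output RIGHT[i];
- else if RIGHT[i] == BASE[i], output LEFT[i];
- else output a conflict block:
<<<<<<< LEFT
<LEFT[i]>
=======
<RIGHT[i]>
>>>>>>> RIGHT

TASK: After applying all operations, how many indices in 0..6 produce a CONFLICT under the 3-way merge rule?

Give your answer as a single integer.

Final LEFT:  [alpha, hotel, echo, bravo, golf, charlie, echo]
Final RIGHT: [bravo, bravo, hotel, bravo, golf, bravo, echo]
i=0: BASE=echo L=alpha R=bravo all differ -> CONFLICT
i=1: L=hotel=BASE, R=bravo -> take RIGHT -> bravo
i=2: L=echo, R=hotel=BASE -> take LEFT -> echo
i=3: L=bravo R=bravo -> agree -> bravo
i=4: L=golf R=golf -> agree -> golf
i=5: L=charlie=BASE, R=bravo -> take RIGHT -> bravo
i=6: L=echo R=echo -> agree -> echo
Conflict count: 1

Answer: 1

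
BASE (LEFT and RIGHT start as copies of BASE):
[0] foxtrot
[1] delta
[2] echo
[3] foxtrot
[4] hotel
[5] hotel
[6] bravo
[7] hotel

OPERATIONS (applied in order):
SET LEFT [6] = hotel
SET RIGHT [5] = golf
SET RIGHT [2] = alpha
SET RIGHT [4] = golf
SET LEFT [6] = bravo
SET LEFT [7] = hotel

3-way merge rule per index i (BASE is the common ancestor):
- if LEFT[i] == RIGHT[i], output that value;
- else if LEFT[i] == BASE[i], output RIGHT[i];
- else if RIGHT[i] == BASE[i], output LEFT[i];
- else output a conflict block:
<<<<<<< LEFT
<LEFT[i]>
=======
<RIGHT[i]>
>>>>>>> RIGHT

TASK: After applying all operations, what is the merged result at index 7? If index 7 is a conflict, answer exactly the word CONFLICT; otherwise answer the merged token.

Answer: hotel

Derivation:
Final LEFT:  [foxtrot, delta, echo, foxtrot, hotel, hotel, bravo, hotel]
Final RIGHT: [foxtrot, delta, alpha, foxtrot, golf, golf, bravo, hotel]
i=0: L=foxtrot R=foxtrot -> agree -> foxtrot
i=1: L=delta R=delta -> agree -> delta
i=2: L=echo=BASE, R=alpha -> take RIGHT -> alpha
i=3: L=foxtrot R=foxtrot -> agree -> foxtrot
i=4: L=hotel=BASE, R=golf -> take RIGHT -> golf
i=5: L=hotel=BASE, R=golf -> take RIGHT -> golf
i=6: L=bravo R=bravo -> agree -> bravo
i=7: L=hotel R=hotel -> agree -> hotel
Index 7 -> hotel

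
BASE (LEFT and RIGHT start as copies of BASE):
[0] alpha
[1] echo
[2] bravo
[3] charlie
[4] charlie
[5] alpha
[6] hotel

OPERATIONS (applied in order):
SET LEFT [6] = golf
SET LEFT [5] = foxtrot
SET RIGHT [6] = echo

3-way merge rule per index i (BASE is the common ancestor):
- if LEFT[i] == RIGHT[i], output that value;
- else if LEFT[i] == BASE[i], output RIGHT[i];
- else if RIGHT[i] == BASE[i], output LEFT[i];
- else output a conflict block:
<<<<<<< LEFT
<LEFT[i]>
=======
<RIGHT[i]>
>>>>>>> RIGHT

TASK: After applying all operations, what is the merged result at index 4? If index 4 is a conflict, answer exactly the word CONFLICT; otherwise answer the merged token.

Final LEFT:  [alpha, echo, bravo, charlie, charlie, foxtrot, golf]
Final RIGHT: [alpha, echo, bravo, charlie, charlie, alpha, echo]
i=0: L=alpha R=alpha -> agree -> alpha
i=1: L=echo R=echo -> agree -> echo
i=2: L=bravo R=bravo -> agree -> bravo
i=3: L=charlie R=charlie -> agree -> charlie
i=4: L=charlie R=charlie -> agree -> charlie
i=5: L=foxtrot, R=alpha=BASE -> take LEFT -> foxtrot
i=6: BASE=hotel L=golf R=echo all differ -> CONFLICT
Index 4 -> charlie

Answer: charlie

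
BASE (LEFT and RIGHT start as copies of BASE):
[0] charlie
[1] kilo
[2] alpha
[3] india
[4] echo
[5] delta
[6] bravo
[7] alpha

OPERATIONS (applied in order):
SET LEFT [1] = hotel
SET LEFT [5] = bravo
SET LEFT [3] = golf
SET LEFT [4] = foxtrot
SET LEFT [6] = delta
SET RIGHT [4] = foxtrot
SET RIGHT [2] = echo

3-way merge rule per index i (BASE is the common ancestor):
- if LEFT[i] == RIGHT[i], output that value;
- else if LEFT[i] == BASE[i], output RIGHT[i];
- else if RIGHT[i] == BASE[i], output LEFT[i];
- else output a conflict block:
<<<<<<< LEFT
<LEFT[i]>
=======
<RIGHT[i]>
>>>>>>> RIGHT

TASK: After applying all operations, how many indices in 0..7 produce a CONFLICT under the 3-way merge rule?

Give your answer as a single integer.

Answer: 0

Derivation:
Final LEFT:  [charlie, hotel, alpha, golf, foxtrot, bravo, delta, alpha]
Final RIGHT: [charlie, kilo, echo, india, foxtrot, delta, bravo, alpha]
i=0: L=charlie R=charlie -> agree -> charlie
i=1: L=hotel, R=kilo=BASE -> take LEFT -> hotel
i=2: L=alpha=BASE, R=echo -> take RIGHT -> echo
i=3: L=golf, R=india=BASE -> take LEFT -> golf
i=4: L=foxtrot R=foxtrot -> agree -> foxtrot
i=5: L=bravo, R=delta=BASE -> take LEFT -> bravo
i=6: L=delta, R=bravo=BASE -> take LEFT -> delta
i=7: L=alpha R=alpha -> agree -> alpha
Conflict count: 0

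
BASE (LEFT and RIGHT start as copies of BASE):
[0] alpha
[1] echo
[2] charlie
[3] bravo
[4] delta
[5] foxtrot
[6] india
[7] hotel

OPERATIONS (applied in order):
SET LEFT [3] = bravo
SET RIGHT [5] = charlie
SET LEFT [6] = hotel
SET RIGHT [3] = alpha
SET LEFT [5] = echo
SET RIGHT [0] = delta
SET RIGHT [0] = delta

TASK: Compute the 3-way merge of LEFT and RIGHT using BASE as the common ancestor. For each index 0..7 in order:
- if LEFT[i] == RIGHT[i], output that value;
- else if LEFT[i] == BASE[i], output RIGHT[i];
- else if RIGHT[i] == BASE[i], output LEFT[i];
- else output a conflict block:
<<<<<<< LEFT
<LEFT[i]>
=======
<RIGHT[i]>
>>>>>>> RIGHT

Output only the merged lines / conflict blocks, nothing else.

Final LEFT:  [alpha, echo, charlie, bravo, delta, echo, hotel, hotel]
Final RIGHT: [delta, echo, charlie, alpha, delta, charlie, india, hotel]
i=0: L=alpha=BASE, R=delta -> take RIGHT -> delta
i=1: L=echo R=echo -> agree -> echo
i=2: L=charlie R=charlie -> agree -> charlie
i=3: L=bravo=BASE, R=alpha -> take RIGHT -> alpha
i=4: L=delta R=delta -> agree -> delta
i=5: BASE=foxtrot L=echo R=charlie all differ -> CONFLICT
i=6: L=hotel, R=india=BASE -> take LEFT -> hotel
i=7: L=hotel R=hotel -> agree -> hotel

Answer: delta
echo
charlie
alpha
delta
<<<<<<< LEFT
echo
=======
charlie
>>>>>>> RIGHT
hotel
hotel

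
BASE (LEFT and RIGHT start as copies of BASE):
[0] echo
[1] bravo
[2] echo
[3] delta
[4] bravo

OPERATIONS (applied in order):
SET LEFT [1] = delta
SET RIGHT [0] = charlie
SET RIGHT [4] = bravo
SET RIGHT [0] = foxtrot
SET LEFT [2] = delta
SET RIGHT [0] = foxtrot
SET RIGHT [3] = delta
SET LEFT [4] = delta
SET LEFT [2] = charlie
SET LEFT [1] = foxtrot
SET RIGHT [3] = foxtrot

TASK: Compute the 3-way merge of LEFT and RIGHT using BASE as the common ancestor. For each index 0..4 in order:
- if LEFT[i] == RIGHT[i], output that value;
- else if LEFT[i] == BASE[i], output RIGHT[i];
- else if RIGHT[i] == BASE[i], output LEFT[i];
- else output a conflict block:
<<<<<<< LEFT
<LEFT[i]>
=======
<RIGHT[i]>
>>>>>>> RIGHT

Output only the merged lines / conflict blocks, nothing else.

Final LEFT:  [echo, foxtrot, charlie, delta, delta]
Final RIGHT: [foxtrot, bravo, echo, foxtrot, bravo]
i=0: L=echo=BASE, R=foxtrot -> take RIGHT -> foxtrot
i=1: L=foxtrot, R=bravo=BASE -> take LEFT -> foxtrot
i=2: L=charlie, R=echo=BASE -> take LEFT -> charlie
i=3: L=delta=BASE, R=foxtrot -> take RIGHT -> foxtrot
i=4: L=delta, R=bravo=BASE -> take LEFT -> delta

Answer: foxtrot
foxtrot
charlie
foxtrot
delta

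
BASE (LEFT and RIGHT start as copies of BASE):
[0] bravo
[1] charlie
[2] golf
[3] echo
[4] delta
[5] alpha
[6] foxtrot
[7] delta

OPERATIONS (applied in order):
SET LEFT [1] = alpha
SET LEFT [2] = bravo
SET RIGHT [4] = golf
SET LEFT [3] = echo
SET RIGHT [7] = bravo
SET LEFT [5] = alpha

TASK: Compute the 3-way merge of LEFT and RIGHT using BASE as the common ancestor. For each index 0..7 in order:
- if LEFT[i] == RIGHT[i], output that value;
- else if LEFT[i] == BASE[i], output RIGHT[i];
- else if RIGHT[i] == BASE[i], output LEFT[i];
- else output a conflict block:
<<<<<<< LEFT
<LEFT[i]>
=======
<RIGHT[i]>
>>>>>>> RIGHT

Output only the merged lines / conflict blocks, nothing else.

Final LEFT:  [bravo, alpha, bravo, echo, delta, alpha, foxtrot, delta]
Final RIGHT: [bravo, charlie, golf, echo, golf, alpha, foxtrot, bravo]
i=0: L=bravo R=bravo -> agree -> bravo
i=1: L=alpha, R=charlie=BASE -> take LEFT -> alpha
i=2: L=bravo, R=golf=BASE -> take LEFT -> bravo
i=3: L=echo R=echo -> agree -> echo
i=4: L=delta=BASE, R=golf -> take RIGHT -> golf
i=5: L=alpha R=alpha -> agree -> alpha
i=6: L=foxtrot R=foxtrot -> agree -> foxtrot
i=7: L=delta=BASE, R=bravo -> take RIGHT -> bravo

Answer: bravo
alpha
bravo
echo
golf
alpha
foxtrot
bravo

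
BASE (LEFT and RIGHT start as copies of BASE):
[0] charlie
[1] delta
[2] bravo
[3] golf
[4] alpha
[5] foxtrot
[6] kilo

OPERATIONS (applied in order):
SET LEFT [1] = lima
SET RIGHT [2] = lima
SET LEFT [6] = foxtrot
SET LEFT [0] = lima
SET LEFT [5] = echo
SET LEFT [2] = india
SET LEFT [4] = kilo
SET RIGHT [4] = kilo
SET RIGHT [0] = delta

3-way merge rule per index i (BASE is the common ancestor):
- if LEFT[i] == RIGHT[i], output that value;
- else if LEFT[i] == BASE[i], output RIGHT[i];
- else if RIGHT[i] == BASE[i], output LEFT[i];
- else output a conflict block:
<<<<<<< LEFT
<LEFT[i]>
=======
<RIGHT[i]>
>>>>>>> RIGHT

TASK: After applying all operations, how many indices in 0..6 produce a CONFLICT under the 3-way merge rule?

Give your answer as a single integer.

Answer: 2

Derivation:
Final LEFT:  [lima, lima, india, golf, kilo, echo, foxtrot]
Final RIGHT: [delta, delta, lima, golf, kilo, foxtrot, kilo]
i=0: BASE=charlie L=lima R=delta all differ -> CONFLICT
i=1: L=lima, R=delta=BASE -> take LEFT -> lima
i=2: BASE=bravo L=india R=lima all differ -> CONFLICT
i=3: L=golf R=golf -> agree -> golf
i=4: L=kilo R=kilo -> agree -> kilo
i=5: L=echo, R=foxtrot=BASE -> take LEFT -> echo
i=6: L=foxtrot, R=kilo=BASE -> take LEFT -> foxtrot
Conflict count: 2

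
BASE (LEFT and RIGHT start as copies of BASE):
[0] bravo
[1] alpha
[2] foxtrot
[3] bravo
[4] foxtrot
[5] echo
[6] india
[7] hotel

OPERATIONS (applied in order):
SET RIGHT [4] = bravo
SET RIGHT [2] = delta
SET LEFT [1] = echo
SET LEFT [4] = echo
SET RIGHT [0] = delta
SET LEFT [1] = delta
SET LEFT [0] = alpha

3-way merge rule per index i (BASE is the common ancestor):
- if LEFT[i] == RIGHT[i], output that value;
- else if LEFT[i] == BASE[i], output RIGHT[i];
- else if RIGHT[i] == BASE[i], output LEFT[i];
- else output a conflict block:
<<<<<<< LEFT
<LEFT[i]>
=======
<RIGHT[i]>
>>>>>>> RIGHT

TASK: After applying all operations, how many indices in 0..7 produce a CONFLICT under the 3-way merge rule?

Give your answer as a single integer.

Answer: 2

Derivation:
Final LEFT:  [alpha, delta, foxtrot, bravo, echo, echo, india, hotel]
Final RIGHT: [delta, alpha, delta, bravo, bravo, echo, india, hotel]
i=0: BASE=bravo L=alpha R=delta all differ -> CONFLICT
i=1: L=delta, R=alpha=BASE -> take LEFT -> delta
i=2: L=foxtrot=BASE, R=delta -> take RIGHT -> delta
i=3: L=bravo R=bravo -> agree -> bravo
i=4: BASE=foxtrot L=echo R=bravo all differ -> CONFLICT
i=5: L=echo R=echo -> agree -> echo
i=6: L=india R=india -> agree -> india
i=7: L=hotel R=hotel -> agree -> hotel
Conflict count: 2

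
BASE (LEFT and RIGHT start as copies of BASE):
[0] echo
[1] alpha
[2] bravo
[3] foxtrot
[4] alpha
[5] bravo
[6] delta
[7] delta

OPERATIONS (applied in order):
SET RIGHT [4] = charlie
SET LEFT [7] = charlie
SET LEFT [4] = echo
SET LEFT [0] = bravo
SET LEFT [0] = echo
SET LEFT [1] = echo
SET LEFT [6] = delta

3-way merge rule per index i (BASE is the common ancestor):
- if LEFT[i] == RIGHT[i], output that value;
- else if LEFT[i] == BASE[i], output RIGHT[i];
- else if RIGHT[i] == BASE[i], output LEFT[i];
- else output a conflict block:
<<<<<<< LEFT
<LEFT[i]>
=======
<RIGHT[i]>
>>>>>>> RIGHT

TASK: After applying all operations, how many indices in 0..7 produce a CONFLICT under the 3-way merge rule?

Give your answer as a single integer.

Final LEFT:  [echo, echo, bravo, foxtrot, echo, bravo, delta, charlie]
Final RIGHT: [echo, alpha, bravo, foxtrot, charlie, bravo, delta, delta]
i=0: L=echo R=echo -> agree -> echo
i=1: L=echo, R=alpha=BASE -> take LEFT -> echo
i=2: L=bravo R=bravo -> agree -> bravo
i=3: L=foxtrot R=foxtrot -> agree -> foxtrot
i=4: BASE=alpha L=echo R=charlie all differ -> CONFLICT
i=5: L=bravo R=bravo -> agree -> bravo
i=6: L=delta R=delta -> agree -> delta
i=7: L=charlie, R=delta=BASE -> take LEFT -> charlie
Conflict count: 1

Answer: 1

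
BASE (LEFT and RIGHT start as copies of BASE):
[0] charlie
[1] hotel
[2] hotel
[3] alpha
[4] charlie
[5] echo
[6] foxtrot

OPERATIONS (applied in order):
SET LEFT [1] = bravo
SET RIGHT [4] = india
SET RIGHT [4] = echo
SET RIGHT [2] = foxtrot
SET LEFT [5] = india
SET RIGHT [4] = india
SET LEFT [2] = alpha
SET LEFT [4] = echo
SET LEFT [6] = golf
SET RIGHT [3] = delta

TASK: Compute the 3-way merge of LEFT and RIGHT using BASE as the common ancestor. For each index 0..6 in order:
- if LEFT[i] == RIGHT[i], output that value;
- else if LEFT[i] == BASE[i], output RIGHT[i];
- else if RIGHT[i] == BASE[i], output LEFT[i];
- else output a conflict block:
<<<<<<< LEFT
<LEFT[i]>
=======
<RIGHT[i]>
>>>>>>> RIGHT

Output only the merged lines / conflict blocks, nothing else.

Answer: charlie
bravo
<<<<<<< LEFT
alpha
=======
foxtrot
>>>>>>> RIGHT
delta
<<<<<<< LEFT
echo
=======
india
>>>>>>> RIGHT
india
golf

Derivation:
Final LEFT:  [charlie, bravo, alpha, alpha, echo, india, golf]
Final RIGHT: [charlie, hotel, foxtrot, delta, india, echo, foxtrot]
i=0: L=charlie R=charlie -> agree -> charlie
i=1: L=bravo, R=hotel=BASE -> take LEFT -> bravo
i=2: BASE=hotel L=alpha R=foxtrot all differ -> CONFLICT
i=3: L=alpha=BASE, R=delta -> take RIGHT -> delta
i=4: BASE=charlie L=echo R=india all differ -> CONFLICT
i=5: L=india, R=echo=BASE -> take LEFT -> india
i=6: L=golf, R=foxtrot=BASE -> take LEFT -> golf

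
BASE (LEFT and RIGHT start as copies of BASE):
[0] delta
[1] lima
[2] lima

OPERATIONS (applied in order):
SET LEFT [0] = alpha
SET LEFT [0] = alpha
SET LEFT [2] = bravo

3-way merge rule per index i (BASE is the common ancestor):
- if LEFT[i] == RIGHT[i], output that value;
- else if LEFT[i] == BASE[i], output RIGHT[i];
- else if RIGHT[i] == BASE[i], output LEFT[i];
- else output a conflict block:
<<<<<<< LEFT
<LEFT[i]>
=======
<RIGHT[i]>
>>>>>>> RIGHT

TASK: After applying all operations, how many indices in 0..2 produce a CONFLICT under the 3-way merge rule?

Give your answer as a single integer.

Final LEFT:  [alpha, lima, bravo]
Final RIGHT: [delta, lima, lima]
i=0: L=alpha, R=delta=BASE -> take LEFT -> alpha
i=1: L=lima R=lima -> agree -> lima
i=2: L=bravo, R=lima=BASE -> take LEFT -> bravo
Conflict count: 0

Answer: 0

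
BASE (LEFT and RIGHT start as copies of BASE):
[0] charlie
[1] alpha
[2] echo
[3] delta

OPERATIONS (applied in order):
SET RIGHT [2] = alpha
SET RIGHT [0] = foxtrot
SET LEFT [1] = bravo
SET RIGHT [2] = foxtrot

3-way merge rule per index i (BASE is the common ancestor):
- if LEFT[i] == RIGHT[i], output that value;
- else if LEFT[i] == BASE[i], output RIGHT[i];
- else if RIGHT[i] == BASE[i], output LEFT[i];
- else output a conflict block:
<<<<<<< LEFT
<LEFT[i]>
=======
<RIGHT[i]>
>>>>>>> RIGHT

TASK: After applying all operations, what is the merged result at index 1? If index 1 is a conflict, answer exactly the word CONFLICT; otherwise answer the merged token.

Final LEFT:  [charlie, bravo, echo, delta]
Final RIGHT: [foxtrot, alpha, foxtrot, delta]
i=0: L=charlie=BASE, R=foxtrot -> take RIGHT -> foxtrot
i=1: L=bravo, R=alpha=BASE -> take LEFT -> bravo
i=2: L=echo=BASE, R=foxtrot -> take RIGHT -> foxtrot
i=3: L=delta R=delta -> agree -> delta
Index 1 -> bravo

Answer: bravo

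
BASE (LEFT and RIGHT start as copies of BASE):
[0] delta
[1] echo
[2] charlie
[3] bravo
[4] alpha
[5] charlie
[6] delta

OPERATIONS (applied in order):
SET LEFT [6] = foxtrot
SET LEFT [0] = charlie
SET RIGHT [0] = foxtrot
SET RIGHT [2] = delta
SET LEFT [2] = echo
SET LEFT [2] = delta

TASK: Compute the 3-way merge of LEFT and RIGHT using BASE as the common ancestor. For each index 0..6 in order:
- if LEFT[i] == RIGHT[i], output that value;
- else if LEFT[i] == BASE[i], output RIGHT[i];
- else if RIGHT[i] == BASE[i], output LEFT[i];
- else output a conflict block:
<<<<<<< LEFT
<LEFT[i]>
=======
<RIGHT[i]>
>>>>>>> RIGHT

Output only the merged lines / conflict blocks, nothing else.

Answer: <<<<<<< LEFT
charlie
=======
foxtrot
>>>>>>> RIGHT
echo
delta
bravo
alpha
charlie
foxtrot

Derivation:
Final LEFT:  [charlie, echo, delta, bravo, alpha, charlie, foxtrot]
Final RIGHT: [foxtrot, echo, delta, bravo, alpha, charlie, delta]
i=0: BASE=delta L=charlie R=foxtrot all differ -> CONFLICT
i=1: L=echo R=echo -> agree -> echo
i=2: L=delta R=delta -> agree -> delta
i=3: L=bravo R=bravo -> agree -> bravo
i=4: L=alpha R=alpha -> agree -> alpha
i=5: L=charlie R=charlie -> agree -> charlie
i=6: L=foxtrot, R=delta=BASE -> take LEFT -> foxtrot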